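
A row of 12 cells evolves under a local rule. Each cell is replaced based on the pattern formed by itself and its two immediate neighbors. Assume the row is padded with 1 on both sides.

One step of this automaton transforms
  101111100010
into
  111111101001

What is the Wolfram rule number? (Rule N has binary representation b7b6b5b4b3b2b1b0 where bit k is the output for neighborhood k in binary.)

233

position 3: 111 → 1  (bit 7 = 1)
position 0: 110 → 1  (bit 6 = 1)
position 1: 101 → 1  (bit 5 = 1)
position 7: 100 → 0  (bit 4 = 0)
position 2: 011 → 1  (bit 3 = 1)
position 10: 010 → 0  (bit 2 = 0)
position 9: 001 → 0  (bit 1 = 0)
position 8: 000 → 1  (bit 0 = 1)
bits b7..b0 = 11101001 = 233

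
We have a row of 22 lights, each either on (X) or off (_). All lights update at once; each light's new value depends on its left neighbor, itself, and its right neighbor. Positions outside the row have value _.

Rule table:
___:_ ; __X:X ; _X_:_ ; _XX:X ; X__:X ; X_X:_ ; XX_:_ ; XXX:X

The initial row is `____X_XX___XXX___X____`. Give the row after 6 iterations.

___X__X_X_XXX_X_X_X___
__X_XX____XX_______X__
_X__X_X__XX_X_____X_X_
X_XX___XXX___X___X___X
__X_X_XXX_X_X_X_X_X_X_
_X____XX_____________X

_X____XX_____________X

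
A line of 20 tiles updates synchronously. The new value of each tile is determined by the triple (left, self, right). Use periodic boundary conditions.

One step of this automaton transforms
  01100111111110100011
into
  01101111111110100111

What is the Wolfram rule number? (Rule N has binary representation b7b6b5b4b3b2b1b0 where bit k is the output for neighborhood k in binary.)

206

position 6: 111 → 1  (bit 7 = 1)
position 2: 110 → 1  (bit 6 = 1)
position 0: 101 → 0  (bit 5 = 0)
position 3: 100 → 0  (bit 4 = 0)
position 1: 011 → 1  (bit 3 = 1)
position 14: 010 → 1  (bit 2 = 1)
position 4: 001 → 1  (bit 1 = 1)
position 16: 000 → 0  (bit 0 = 0)
bits b7..b0 = 11001110 = 206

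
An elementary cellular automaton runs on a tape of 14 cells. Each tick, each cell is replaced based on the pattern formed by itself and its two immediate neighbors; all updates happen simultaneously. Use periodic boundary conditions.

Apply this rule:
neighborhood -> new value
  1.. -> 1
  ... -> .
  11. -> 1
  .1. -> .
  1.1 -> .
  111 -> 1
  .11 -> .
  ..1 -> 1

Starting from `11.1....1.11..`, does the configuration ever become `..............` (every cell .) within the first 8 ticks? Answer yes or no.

no

.1..1..1...111
..11.11.1.1.11
11.1..1......1
11..11.1....1.
.111.1..1..1..
1.11..11.11.1.
...111.1..1...
..1.11..11.1..
tick 8 is ..1.11..11.1.., still not uniform .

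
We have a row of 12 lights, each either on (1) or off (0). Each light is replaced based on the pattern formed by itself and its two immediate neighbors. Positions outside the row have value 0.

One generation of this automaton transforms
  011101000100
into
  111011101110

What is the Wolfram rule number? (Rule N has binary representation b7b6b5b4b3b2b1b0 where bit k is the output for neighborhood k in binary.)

190

position 2: 111 → 1  (bit 7 = 1)
position 3: 110 → 0  (bit 6 = 0)
position 4: 101 → 1  (bit 5 = 1)
position 6: 100 → 1  (bit 4 = 1)
position 1: 011 → 1  (bit 3 = 1)
position 5: 010 → 1  (bit 2 = 1)
position 0: 001 → 1  (bit 1 = 1)
position 7: 000 → 0  (bit 0 = 0)
bits b7..b0 = 10111110 = 190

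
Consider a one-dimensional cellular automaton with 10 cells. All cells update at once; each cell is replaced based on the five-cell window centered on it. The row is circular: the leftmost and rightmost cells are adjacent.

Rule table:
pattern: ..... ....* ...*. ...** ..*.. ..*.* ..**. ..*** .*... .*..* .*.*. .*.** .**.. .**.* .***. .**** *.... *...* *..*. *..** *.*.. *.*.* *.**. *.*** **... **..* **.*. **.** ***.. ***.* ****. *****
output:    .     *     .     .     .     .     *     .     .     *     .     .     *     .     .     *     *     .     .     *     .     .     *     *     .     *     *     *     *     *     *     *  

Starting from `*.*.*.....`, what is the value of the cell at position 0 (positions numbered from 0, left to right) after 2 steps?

......*.*.
*...*.....
position 0 holds *

*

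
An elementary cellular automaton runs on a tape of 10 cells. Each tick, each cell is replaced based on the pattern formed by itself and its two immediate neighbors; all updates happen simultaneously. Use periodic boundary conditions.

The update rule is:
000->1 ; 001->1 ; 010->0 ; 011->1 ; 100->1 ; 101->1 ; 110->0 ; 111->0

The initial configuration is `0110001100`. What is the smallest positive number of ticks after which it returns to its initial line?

1101111011
0011000110
1110111101
0001100011
1111011110
1000110001
0111101111
1100011000
1011110111
0110001100

10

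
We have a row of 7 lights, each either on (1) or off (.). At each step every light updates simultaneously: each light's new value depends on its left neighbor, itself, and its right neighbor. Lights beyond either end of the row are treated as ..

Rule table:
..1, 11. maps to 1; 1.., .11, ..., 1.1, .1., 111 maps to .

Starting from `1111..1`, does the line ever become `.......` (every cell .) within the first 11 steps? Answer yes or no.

yes

...1.1.
..1....
.1.....
1......
.......
all cells are . at step 5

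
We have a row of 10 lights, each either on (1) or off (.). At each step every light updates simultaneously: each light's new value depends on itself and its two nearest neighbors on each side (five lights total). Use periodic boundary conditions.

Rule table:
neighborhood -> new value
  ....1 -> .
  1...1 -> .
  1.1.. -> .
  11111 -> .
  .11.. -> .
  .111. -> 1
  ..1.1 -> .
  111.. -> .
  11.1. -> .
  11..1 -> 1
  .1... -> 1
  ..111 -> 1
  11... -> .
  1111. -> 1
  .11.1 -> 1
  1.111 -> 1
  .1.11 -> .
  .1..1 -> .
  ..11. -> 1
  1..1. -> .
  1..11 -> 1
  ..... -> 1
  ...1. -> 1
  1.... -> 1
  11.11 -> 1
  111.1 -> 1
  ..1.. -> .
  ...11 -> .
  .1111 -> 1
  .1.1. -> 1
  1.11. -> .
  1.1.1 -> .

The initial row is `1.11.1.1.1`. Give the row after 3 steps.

1..11.1..1

11.1..1...
11.....1..
1..11.1..1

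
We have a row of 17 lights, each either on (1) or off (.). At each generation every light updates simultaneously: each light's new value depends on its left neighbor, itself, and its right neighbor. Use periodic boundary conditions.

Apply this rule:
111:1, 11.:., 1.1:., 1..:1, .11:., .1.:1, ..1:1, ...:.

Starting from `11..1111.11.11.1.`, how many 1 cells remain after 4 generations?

..11.11........1.
.1.....1......111
.11...111....1.1.
1..1.1.1.1..11.11
count of 1: 9

9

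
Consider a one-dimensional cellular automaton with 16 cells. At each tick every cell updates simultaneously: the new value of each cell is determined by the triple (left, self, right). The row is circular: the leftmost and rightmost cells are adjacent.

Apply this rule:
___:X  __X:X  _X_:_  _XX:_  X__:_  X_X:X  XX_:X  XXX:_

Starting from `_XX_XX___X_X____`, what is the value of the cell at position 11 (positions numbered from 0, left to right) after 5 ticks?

X_XX_X_XX_X__XXX
XX_XX_X_XX__X___
_XX_XX_X_X_X__XX
X_XX_XX_X_X__X_X
XX_XX_XX_X__X_X_
position 11 holds _

_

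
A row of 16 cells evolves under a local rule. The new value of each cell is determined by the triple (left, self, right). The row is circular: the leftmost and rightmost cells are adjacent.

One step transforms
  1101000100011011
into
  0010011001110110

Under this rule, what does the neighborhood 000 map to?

1

At position 5 the neighborhood is 000; the next row has 1 there.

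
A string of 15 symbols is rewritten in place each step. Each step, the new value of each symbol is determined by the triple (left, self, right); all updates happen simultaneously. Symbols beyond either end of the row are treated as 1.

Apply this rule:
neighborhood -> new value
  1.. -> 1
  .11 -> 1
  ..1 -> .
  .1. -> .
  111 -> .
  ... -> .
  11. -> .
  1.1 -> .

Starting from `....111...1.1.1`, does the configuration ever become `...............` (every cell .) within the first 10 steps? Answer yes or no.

1...1..1......1
.1...1..1.....1
..1...1..1....1
1..1...1..1...1
.1..1...1..1..1
..1..1...1..1.1
1..1..1...1...1
.1..1..1...1..1
..1..1..1...1.1
1..1..1..1....1
step 10 is 1..1..1..1....1, still not uniform .

no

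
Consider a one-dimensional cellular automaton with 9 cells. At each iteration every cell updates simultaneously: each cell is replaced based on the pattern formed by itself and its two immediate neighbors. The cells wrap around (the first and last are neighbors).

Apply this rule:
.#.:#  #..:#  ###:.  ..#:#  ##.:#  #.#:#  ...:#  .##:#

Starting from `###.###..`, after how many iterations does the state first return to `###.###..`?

2

iteration 1: #.###.###
iteration 2: ###.###..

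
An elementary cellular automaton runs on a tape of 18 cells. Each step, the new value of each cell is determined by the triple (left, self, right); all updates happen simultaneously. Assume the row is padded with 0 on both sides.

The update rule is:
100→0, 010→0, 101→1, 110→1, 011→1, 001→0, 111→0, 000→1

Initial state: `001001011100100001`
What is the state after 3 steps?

101011101001111110

100000110100001100
001110111001101101
101011101001111110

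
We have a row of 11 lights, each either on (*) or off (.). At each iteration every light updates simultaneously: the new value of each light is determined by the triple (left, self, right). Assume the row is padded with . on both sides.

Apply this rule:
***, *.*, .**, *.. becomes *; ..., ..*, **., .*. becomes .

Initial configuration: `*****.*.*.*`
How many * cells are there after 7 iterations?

****.*.*.*.
***.*.*.*.*
**.*.*.*.*.
*.*.*.*.*.*
.*.*.*.*.*.
..*.*.*.*.*
...*.*.*.*.
count of *: 4

4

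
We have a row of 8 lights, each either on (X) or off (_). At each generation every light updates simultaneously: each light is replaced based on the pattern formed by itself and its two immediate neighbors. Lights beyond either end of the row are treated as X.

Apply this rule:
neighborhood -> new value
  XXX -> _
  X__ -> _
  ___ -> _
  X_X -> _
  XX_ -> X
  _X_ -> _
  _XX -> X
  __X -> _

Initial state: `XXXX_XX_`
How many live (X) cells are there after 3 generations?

2

generation 1: ___X_XX_
generation 2: _____XX_
generation 3: _____XX_
count of X: 2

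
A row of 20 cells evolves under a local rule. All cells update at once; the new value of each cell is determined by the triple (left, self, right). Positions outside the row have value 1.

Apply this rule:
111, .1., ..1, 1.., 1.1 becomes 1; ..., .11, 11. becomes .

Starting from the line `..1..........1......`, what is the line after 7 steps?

1111........111....1
111.1......1.1.1..1.
11.111....1111111111
1.1.1.1..1.111111111
.1111111111.11111111
1.11111111.1.1111111
.1.111111.111.111111

.1.111111.111.111111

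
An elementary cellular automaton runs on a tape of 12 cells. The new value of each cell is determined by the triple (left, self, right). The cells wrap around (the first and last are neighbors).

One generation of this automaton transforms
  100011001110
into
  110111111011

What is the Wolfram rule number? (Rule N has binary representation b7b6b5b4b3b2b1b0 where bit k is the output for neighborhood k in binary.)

position 9: 111 → 0  (bit 7 = 0)
position 5: 110 → 1  (bit 6 = 1)
position 11: 101 → 1  (bit 5 = 1)
position 1: 100 → 1  (bit 4 = 1)
position 4: 011 → 1  (bit 3 = 1)
position 0: 010 → 1  (bit 2 = 1)
position 3: 001 → 1  (bit 1 = 1)
position 2: 000 → 0  (bit 0 = 0)
bits b7..b0 = 01111110 = 126

126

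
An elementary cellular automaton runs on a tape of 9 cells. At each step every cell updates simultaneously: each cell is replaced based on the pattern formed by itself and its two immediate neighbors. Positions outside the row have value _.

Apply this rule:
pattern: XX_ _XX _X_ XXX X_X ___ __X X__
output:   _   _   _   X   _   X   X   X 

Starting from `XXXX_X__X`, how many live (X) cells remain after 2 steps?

5

step 1: _XX___XX_
step 2: X__XXX__X
count of X: 5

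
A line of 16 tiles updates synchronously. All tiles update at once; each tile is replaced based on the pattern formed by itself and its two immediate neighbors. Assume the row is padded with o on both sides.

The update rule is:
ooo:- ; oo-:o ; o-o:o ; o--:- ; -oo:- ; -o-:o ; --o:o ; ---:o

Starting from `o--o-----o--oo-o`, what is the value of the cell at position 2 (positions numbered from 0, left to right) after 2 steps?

step 1: o-oo-ooooo-o-oo-
step 2: oo-oo----oooo-oo
position 2 holds -

-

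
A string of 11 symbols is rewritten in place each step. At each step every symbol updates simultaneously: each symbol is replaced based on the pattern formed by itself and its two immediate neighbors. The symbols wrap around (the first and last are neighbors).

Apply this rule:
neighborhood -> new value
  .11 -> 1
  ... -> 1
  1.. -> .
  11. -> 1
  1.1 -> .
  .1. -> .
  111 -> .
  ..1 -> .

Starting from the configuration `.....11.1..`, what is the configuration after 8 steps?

1111.11...1
...1.11.1.1
.1...11....
...1.11.111
.1...11.1.1
...1.11....
11...11.111
.1.1.11.1..

.1.1.11.1..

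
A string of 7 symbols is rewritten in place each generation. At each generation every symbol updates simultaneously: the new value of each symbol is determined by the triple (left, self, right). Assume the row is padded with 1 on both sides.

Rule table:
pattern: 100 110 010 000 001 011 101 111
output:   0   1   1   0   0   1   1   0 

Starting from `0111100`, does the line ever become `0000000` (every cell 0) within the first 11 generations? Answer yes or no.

no

1100100
0100100
1100100  (repeats generation 1; period 2)
generation 11: 1100100
generation 11 is 1100100, still not uniform 0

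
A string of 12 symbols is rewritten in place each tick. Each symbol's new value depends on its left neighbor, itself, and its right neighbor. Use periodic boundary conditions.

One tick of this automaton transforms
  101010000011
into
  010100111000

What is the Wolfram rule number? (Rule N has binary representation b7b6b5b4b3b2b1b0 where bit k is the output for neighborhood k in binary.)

position 11: 111 → 0  (bit 7 = 0)
position 0: 110 → 0  (bit 6 = 0)
position 1: 101 → 1  (bit 5 = 1)
position 5: 100 → 0  (bit 4 = 0)
position 10: 011 → 0  (bit 3 = 0)
position 2: 010 → 0  (bit 2 = 0)
position 9: 001 → 0  (bit 1 = 0)
position 6: 000 → 1  (bit 0 = 1)
bits b7..b0 = 00100001 = 33

33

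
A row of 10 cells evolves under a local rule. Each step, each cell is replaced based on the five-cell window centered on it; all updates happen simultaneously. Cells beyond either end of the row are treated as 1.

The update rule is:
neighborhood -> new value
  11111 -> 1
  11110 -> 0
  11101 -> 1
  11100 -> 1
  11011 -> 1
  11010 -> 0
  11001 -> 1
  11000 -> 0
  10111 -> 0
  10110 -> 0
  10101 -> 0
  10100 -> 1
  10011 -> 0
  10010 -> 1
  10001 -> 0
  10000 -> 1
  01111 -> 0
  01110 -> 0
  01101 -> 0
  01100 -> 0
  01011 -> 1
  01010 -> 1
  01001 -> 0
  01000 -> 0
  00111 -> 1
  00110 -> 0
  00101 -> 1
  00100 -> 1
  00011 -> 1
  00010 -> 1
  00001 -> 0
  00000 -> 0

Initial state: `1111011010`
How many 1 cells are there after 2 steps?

1101100001
0110001011
count of 1: 5

5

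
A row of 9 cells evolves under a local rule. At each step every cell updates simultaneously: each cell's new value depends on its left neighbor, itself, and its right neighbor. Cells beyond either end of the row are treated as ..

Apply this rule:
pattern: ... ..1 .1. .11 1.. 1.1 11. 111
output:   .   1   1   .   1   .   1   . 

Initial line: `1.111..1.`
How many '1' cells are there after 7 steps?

1...11111
11.1....1
.1.11..11
11..111.1
.111..1.1
1..1111.1
111...1.1
count of 1: 5

5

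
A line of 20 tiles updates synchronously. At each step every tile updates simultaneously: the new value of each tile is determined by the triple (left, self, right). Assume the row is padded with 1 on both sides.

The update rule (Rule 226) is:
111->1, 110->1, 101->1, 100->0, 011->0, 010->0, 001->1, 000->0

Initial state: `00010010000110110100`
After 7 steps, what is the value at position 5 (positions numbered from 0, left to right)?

0

00100100001011011001
01001000010101101010
10010000101010110101
10100001010101011010
11000010101010101101
11000101010101010110
11001010101010101011
position 5 holds 0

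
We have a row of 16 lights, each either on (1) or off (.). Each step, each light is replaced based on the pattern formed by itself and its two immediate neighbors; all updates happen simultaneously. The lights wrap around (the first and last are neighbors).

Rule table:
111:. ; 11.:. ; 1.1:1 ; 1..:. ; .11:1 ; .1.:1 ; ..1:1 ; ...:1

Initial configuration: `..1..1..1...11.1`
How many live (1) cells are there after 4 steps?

step 1: .11.11.11.111.11
step 2: 11.11.11.11..11.
step 3: 1.11.11.11..11.1
step 4: .11.11.11..11.11
count of 1: 10

10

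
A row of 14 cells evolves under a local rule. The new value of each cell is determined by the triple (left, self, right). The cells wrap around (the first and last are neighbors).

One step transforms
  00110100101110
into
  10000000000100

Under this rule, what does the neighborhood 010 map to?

At position 5 the neighborhood is 010; the next row has 0 there.

0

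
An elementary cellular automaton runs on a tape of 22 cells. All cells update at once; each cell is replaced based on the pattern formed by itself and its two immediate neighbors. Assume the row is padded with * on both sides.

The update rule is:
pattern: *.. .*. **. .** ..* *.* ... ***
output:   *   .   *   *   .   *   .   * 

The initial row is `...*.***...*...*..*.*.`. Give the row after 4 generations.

*...*****...*...*..*.*
**..******...*...*..**
***.*******...*...*.**
************...*...***

************...*...***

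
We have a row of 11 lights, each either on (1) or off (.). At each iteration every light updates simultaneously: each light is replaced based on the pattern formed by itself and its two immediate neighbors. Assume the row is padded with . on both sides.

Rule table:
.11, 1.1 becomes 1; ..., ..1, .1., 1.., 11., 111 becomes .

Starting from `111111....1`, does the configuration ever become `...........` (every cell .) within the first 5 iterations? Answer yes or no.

yes

iteration 1: 1..........
iteration 2: ...........
all cells are . at iteration 2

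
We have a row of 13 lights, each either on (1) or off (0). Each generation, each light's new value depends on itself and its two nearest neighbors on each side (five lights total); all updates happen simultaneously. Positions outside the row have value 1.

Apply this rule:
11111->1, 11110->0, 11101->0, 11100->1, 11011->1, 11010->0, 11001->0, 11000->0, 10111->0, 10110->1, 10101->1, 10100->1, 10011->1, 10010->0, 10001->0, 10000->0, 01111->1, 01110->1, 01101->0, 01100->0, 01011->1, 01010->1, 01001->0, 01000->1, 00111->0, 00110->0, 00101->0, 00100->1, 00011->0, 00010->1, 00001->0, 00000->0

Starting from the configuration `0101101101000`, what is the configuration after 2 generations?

1010110010001

0111011001100
1010110010001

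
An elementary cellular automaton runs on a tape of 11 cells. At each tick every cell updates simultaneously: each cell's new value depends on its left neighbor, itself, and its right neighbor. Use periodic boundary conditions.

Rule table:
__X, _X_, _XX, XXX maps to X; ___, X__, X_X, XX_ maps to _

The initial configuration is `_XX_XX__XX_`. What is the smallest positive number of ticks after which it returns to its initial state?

22

XX__X__XX__
X__XX_XX__X
__XX__X__XX
_XX__XX_XX_
XX__XX__X__
X__XX__XX_X
__XX__XX__X
_XX__XX__XX
_X__XX__XX_
XX_XX__XX__
X__X__XX__X
__XX_XX__XX
_XX__X__XX_
XX__XX_XX__
X__XX__X__X
__XX__XX_XX
_XX__XX__X_
XX__XX__XX_
X__XX__XX__
X_XX__XX__X
__X__XX__XX
_XX_XX__XX_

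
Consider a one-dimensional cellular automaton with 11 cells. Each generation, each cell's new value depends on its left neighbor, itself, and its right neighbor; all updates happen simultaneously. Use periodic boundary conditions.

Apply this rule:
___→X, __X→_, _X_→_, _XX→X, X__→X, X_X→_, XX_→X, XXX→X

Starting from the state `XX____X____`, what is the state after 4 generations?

XXXXX__XXX_
XXXXXX_XXX_
XXXXXX_XXX_  (fixed point — unchanged through generation 4)

XXXXXX_XXX_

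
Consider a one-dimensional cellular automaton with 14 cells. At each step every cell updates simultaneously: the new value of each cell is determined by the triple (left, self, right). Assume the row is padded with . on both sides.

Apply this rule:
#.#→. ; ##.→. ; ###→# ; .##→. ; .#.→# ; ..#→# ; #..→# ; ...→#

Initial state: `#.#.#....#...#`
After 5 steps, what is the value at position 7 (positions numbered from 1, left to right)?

step 1: #.#.##########
step 2: #.#..########.
step 3: #.###.######.#
step 4: #..#...####..#
step 5: #######.##.###
position 7 holds #

#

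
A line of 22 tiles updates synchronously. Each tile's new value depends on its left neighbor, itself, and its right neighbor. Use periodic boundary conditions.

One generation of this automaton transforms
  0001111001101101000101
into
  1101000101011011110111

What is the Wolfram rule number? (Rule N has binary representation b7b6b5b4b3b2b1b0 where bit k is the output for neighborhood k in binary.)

position 4: 111 → 0  (bit 7 = 0)
position 6: 110 → 0  (bit 6 = 0)
position 11: 101 → 1  (bit 5 = 1)
position 0: 100 → 1  (bit 4 = 1)
position 3: 011 → 1  (bit 3 = 1)
position 15: 010 → 1  (bit 2 = 1)
position 2: 001 → 0  (bit 1 = 0)
position 1: 000 → 1  (bit 0 = 1)
bits b7..b0 = 00111101 = 61

61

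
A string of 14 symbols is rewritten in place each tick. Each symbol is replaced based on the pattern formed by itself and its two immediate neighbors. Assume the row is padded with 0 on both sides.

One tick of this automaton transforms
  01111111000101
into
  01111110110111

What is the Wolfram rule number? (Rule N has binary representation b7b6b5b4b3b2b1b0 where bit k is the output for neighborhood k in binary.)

position 2: 111 → 1  (bit 7 = 1)
position 7: 110 → 0  (bit 6 = 0)
position 12: 101 → 1  (bit 5 = 1)
position 8: 100 → 1  (bit 4 = 1)
position 1: 011 → 1  (bit 3 = 1)
position 11: 010 → 1  (bit 2 = 1)
position 0: 001 → 0  (bit 1 = 0)
position 9: 000 → 1  (bit 0 = 1)
bits b7..b0 = 10111101 = 189

189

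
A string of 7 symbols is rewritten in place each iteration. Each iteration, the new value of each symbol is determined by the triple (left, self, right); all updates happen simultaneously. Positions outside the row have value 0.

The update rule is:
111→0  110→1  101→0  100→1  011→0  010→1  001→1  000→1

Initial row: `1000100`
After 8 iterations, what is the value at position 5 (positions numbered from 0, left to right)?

iteration 1: 1111111
iteration 2: 0000001
iteration 3: 1111111  (repeats iteration 1; period 2)
iteration 8: 0000001
position 5 holds 0

0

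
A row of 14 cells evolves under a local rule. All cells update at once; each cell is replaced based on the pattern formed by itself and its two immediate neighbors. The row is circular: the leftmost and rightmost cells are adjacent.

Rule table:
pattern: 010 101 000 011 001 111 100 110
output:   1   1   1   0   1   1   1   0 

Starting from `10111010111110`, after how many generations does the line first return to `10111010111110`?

14

generation 1: 11010111011101
generation 2: 10111010101010
generation 3: 11010111111111
generation 4: 10111011111111
generation 5: 01010101111111
generation 6: 11111110111110
generation 7: 01111101011101
generation 8: 10111011101011
generation 9: 01010101011101
generation 10: 11111111101011
generation 11: 11111111011101
generation 12: 11111110101010
generation 13: 01111101111111
generation 14: 10111010111110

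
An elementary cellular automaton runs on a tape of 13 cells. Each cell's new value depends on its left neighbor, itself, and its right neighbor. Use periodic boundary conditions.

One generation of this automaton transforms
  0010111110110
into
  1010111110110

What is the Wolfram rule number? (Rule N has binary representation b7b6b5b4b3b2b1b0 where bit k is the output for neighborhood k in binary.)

205

position 5: 111 → 1  (bit 7 = 1)
position 8: 110 → 1  (bit 6 = 1)
position 3: 101 → 0  (bit 5 = 0)
position 12: 100 → 0  (bit 4 = 0)
position 4: 011 → 1  (bit 3 = 1)
position 2: 010 → 1  (bit 2 = 1)
position 1: 001 → 0  (bit 1 = 0)
position 0: 000 → 1  (bit 0 = 1)
bits b7..b0 = 11001101 = 205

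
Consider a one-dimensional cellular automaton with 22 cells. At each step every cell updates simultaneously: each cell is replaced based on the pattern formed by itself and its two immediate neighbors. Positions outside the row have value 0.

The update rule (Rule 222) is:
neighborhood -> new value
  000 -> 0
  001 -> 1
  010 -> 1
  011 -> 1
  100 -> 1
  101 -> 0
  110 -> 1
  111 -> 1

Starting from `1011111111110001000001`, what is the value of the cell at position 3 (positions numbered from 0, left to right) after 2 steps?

1011111111111011100011
1011111111111011110111
position 3 holds 1

1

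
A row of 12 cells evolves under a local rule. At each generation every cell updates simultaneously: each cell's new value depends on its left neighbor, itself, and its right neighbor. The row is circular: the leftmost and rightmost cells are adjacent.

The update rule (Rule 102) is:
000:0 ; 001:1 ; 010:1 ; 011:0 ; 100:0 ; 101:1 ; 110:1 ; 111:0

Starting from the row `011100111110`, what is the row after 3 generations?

100101000010
101111000111
110001001000

110001001000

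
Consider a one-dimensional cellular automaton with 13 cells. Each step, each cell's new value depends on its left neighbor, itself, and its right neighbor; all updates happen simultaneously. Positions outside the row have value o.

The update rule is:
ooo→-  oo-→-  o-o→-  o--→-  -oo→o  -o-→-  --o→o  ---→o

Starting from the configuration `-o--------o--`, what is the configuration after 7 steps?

---ooooooo--o
-ooo-------oo
-o---ooooooo-
---ooo-------
-ooo---oooooo
-o---ooo-----
---ooo---oooo

---ooo---oooo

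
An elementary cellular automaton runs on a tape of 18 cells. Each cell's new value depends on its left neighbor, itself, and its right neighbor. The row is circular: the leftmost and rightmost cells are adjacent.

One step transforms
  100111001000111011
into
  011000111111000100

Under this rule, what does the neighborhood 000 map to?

At position 10 the neighborhood is 000; the next row has 1 there.

1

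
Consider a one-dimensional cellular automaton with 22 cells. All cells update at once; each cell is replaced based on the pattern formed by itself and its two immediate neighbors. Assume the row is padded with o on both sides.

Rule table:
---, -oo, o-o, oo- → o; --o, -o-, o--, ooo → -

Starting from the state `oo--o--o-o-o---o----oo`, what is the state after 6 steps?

-o------o-o--o---oo-o-
o--oooo--o-----o-ooo-o
o--o--o----ooo--oo-ooo
o-------oo-o-o--oooo--
o-ooooo-ooo-o---o--o--
ooo---ooo-oo--o-------

ooo---ooo-oo--o-------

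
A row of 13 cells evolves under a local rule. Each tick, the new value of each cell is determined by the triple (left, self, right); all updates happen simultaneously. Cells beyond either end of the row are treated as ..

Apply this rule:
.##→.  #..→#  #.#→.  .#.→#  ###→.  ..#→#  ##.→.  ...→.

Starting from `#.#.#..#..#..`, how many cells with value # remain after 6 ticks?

3

#.#.########.
#.#.........#
#.##.......##
#...#.....#..
##.###...###.
......#.#...#
count of #: 3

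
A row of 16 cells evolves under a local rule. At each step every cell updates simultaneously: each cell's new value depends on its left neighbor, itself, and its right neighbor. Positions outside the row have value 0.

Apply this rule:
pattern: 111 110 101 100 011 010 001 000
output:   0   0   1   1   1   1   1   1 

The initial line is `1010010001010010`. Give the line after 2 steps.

1000000000000000

1111111111111111
1000000000000000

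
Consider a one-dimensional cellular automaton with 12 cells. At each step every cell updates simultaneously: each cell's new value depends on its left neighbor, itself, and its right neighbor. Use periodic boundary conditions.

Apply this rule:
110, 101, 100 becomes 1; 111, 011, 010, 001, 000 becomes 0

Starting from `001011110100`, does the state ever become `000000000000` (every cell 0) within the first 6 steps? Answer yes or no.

000100011010
000010001101
100001000110
010000100011
101000010001
110100001000
step 6 is 110100001000, still not uniform 0

no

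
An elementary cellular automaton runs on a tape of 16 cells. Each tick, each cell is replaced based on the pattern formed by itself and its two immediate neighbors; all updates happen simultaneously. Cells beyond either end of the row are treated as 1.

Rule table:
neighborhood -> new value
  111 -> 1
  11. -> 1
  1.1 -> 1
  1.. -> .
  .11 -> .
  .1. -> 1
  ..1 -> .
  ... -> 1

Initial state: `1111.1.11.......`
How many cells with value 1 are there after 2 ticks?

tick 1: 1111111.1.11111.
tick 2: 1111111111.11111
count of 1: 15

15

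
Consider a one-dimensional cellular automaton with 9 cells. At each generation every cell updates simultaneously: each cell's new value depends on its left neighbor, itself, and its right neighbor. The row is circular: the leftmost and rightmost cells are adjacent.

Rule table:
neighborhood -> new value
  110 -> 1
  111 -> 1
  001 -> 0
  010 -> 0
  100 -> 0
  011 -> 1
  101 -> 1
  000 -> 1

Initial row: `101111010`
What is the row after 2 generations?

111111110

011111101
111111110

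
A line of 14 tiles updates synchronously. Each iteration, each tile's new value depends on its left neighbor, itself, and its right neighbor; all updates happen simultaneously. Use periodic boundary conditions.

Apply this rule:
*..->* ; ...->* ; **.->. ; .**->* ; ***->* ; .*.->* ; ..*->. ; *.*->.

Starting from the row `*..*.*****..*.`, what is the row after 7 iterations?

**.*.****.*.*.
*..*.***..*.*.
**.*.**.*.*.*.
*..*.*..*.*.*.
**.*.**.*.*.*.  (repeats iteration 3; period 2)
iteration 7: **.*.**.*.*.*.

**.*.**.*.*.*.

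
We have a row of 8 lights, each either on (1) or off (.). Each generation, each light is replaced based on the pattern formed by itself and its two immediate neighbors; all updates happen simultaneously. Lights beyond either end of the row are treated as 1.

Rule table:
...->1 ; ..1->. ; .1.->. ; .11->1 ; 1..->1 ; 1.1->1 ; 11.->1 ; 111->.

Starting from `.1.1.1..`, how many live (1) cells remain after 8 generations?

generation 1: 1.1.1.1.
generation 2: 11.1.1.1
generation 3: .11.1.11
generation 4: 1111.11.
generation 5: ...11111
generation 6: 11.1....
generation 7: .11.111.
generation 8: 11111.11
count of 1: 7

7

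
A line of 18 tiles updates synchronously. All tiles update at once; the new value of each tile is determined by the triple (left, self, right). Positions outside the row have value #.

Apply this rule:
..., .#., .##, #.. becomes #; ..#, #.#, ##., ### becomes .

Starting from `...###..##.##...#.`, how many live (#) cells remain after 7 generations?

9

##.#..#.#..#.##.#.
...##.#.##.#.#..#.
##.#..#.#..#.##.#.  (repeats generation 1; period 2)
generation 7: ##.#..#.#..#.##.#.
count of #: 9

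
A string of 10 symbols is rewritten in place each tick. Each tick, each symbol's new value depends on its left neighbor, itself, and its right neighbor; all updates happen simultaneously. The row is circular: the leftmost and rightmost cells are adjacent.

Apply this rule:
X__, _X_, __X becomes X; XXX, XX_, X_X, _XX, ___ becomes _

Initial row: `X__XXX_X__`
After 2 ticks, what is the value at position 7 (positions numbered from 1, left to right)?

XXX____XXX
___X__X___
position 7 holds X

X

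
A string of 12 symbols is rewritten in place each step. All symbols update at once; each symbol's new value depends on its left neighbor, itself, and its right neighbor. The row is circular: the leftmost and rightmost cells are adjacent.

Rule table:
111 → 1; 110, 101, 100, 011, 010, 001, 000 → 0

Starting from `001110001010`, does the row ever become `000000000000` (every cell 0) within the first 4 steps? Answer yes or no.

yes

000100000000
000000000000
all cells are 0 at step 2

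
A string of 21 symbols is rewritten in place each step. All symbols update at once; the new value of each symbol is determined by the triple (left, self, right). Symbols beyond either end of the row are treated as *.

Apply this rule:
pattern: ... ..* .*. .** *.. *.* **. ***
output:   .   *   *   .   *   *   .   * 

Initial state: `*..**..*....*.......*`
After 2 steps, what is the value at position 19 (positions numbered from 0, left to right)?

*

.**..****..***.....*.
*..**.**.**.*.*...***
position 19 holds *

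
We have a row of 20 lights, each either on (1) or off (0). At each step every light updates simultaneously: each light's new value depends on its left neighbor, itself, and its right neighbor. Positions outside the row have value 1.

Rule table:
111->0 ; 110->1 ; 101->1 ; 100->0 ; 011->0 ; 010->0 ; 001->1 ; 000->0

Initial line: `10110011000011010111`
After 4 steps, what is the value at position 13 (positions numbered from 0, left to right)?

step 1: 11010101000101101000
step 2: 01101010001010110001
step 3: 10110100010101010010
step 4: 11011000101010100101
position 13 holds 0

0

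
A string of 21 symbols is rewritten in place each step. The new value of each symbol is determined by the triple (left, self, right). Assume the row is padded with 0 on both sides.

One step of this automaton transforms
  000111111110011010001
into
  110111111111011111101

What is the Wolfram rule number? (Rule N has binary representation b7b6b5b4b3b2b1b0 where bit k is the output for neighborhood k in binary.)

position 4: 111 → 1  (bit 7 = 1)
position 10: 110 → 1  (bit 6 = 1)
position 15: 101 → 1  (bit 5 = 1)
position 11: 100 → 1  (bit 4 = 1)
position 3: 011 → 1  (bit 3 = 1)
position 16: 010 → 1  (bit 2 = 1)
position 2: 001 → 0  (bit 1 = 0)
position 0: 000 → 1  (bit 0 = 1)
bits b7..b0 = 11111101 = 253

253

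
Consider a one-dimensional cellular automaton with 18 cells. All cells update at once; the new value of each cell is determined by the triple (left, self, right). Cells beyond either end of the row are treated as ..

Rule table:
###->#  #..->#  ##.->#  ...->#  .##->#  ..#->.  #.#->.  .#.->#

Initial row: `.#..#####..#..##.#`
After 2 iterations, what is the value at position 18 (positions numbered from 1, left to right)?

#

iteration 1: .##.######.##.##.#
iteration 2: .##.######.##.##.#
position 18 holds #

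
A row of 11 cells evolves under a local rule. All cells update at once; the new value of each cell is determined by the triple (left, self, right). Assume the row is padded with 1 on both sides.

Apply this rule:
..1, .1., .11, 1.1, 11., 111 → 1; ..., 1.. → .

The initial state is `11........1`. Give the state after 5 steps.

11...111111

11.......11
11......111
11.....1111
11....11111
11...111111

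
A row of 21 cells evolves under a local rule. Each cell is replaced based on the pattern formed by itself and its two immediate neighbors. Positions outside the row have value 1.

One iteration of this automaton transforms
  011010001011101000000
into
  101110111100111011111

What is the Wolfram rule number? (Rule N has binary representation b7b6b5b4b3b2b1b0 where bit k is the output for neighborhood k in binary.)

position 11: 111 → 0  (bit 7 = 0)
position 2: 110 → 1  (bit 6 = 1)
position 0: 101 → 1  (bit 5 = 1)
position 5: 100 → 0  (bit 4 = 0)
position 1: 011 → 0  (bit 3 = 0)
position 4: 010 → 1  (bit 2 = 1)
position 7: 001 → 1  (bit 1 = 1)
position 6: 000 → 1  (bit 0 = 1)
bits b7..b0 = 01100111 = 103

103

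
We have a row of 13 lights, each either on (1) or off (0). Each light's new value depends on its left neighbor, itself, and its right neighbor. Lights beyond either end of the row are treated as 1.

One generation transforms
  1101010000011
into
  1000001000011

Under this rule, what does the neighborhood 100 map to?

1

At position 6 the neighborhood is 100; the next row has 1 there.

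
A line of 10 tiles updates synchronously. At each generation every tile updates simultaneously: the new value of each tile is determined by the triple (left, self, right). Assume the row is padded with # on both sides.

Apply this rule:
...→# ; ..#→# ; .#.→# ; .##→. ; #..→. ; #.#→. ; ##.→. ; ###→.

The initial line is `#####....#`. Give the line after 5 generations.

generation 1: ......###.
generation 2: .#####....
generation 3: .......###
generation 4: .######...
generation 5: ........##

........##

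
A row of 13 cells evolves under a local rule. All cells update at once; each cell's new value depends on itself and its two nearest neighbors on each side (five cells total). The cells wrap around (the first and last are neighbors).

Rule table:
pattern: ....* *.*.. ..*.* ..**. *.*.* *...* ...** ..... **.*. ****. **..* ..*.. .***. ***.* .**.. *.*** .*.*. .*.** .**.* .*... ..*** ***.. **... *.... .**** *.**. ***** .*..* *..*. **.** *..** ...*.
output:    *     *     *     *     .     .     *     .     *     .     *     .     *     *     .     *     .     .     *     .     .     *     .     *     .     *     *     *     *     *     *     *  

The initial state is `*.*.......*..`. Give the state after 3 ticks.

tick 1: *.*.*...**.**
tick 2: **..*..******
tick 3: .***.**..****

.***.**..****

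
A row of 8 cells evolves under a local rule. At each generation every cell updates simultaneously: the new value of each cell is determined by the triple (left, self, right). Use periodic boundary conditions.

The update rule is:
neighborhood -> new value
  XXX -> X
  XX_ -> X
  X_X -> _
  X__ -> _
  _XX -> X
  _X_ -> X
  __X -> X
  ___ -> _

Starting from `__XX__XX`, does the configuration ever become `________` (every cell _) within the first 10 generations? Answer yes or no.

_XXX_XXX
_XXX_XXX  (fixed point — unchanged through generation 10)
generation 10 is _XXX_XXX, still not uniform _

no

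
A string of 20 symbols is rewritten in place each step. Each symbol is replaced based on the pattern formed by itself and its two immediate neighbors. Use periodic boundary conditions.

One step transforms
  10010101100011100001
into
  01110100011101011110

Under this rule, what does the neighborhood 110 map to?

At position 0 the neighborhood is 110; the next row has 0 there.

0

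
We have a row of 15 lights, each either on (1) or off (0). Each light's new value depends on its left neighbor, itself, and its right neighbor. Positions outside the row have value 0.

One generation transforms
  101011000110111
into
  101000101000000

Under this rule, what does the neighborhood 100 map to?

1

At position 6 the neighborhood is 100; the next row has 1 there.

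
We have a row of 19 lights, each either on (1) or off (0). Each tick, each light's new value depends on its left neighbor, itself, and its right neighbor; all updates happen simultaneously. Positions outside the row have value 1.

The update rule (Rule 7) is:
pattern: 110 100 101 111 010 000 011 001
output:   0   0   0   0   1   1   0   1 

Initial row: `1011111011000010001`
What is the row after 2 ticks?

0000000000011110110
0111111111100000000

0111111111100000000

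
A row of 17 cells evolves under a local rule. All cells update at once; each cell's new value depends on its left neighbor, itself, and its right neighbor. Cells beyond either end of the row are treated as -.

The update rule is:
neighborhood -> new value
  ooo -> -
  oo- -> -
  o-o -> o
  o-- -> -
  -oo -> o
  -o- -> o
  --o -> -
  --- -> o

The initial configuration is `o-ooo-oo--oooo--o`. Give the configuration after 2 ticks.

ooo--oo---o-----o
o----o--o-o-ooo-o

o----o--o-o-ooo-o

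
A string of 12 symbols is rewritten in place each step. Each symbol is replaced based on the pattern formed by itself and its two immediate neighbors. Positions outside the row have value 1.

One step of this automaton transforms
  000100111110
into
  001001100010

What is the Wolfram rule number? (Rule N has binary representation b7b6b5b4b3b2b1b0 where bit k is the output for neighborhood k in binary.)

74

position 7: 111 → 0  (bit 7 = 0)
position 10: 110 → 1  (bit 6 = 1)
position 11: 101 → 0  (bit 5 = 0)
position 0: 100 → 0  (bit 4 = 0)
position 6: 011 → 1  (bit 3 = 1)
position 3: 010 → 0  (bit 2 = 0)
position 2: 001 → 1  (bit 1 = 1)
position 1: 000 → 0  (bit 0 = 0)
bits b7..b0 = 01001010 = 74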